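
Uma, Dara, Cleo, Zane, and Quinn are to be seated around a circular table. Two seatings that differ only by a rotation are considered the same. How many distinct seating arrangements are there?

24

Seat Uma anywhere (absorbing the rotational symmetry), then permute the other 4: (4)! = 24.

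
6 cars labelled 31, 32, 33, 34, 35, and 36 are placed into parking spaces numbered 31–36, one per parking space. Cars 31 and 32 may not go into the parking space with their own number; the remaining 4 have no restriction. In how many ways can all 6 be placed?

Let Aᵢ (for i ∈ {31, 32}) be the placements that put car i in its forbidden parking space. Any j of these fix j positions, leaving (6−j)! ways to fill the rest, and there are C(2,j) ways to pick which j.
By inclusion–exclusion, the number of valid placements is Σ_{j=0}^{2} (−1)^j C(2,j)·(6−j)!.
Computing: 720 − 240 + 24 = 504.

504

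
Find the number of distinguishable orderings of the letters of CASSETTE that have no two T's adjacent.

3780

Total arrangements of CASSETTE: 8!/(2!·2!·2!) = 5040.
If the two T's are adjacent, glue them into one block, leaving 7 items to arrange: (7)!/(2!·2!) = 1260 ways.
Subtracting, 5040 − 1260 = 3780 arrangements keep the T's apart.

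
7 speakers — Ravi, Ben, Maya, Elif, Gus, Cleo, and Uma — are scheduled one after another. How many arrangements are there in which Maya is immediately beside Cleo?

Glue Maya and Cleo into one block (2 internal orders), leaving 6 units to arrange in a row.
That gives 2 × 6! = 2 × 720 = 1440.

1440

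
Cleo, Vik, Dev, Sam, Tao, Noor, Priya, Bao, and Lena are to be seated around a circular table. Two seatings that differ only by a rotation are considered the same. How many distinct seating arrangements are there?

Around a circle, 9 distinct people have 9!/9 = (8)! = 40320 rotationally distinct seatings.

40320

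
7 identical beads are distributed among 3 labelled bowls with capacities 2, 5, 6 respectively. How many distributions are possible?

17

Ignoring the caps, the number of non-negative solutions to x_1+…+x_3 = 7 is C(9,2) = 36.
Subtract solutions that violate a single cap (substitute x_i' = x_i − (cap_i+1)): x_1 ≥ 3 gives C(6,2) = 15; x_2 ≥ 6 gives C(3,2) = 3; x_3 ≥ 7 gives C(2,2) = 1. Together 19.
No two caps can be exceeded simultaneously, so the pair terms are all 0.
By inclusion–exclusion the count is 36 − 19 + 0 = 17.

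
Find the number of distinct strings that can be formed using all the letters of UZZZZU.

The 6 letters of UZZZZU have repeats: U appearing twice and Z appearing 4 times.
Dividing 6! = 720 by 4!·2! = 48 for the repeated letters gives 15.

15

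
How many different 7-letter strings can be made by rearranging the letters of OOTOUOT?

105

The 7 letters of OOTOUOT have repeats: O appearing 4 times and T appearing twice.
The number of distinct arrangements is 7!/(4!·2!) = 5040/48 = 105.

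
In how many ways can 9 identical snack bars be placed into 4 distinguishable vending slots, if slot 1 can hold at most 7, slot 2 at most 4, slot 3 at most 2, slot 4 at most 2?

By stars and bars, unrestricted non-negative solutions to x_1+…+x_4 = 9 number C(9+3,3) = 220.
Subtract solutions that violate a single cap (substitute x_i' = x_i − (cap_i+1)): x_1 ≥ 8 gives C(4,3) = 4; x_2 ≥ 5 gives C(7,3) = 35; x_3 ≥ 3 gives C(9,3) = 84; x_4 ≥ 3 gives C(9,3) = 84. Together 207.
Add back pairs where two caps are both exceeded: 0 + 0 + 0 + 4 + 4 + 20 = 28.
By inclusion–exclusion the count is 220 − 207 + 28 = 41.

41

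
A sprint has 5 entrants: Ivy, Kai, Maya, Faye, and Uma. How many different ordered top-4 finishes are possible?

120

This is an ordered selection of 4 from 5: P(5,4).
That gives 5 × 4 × 3 × 2 = 120.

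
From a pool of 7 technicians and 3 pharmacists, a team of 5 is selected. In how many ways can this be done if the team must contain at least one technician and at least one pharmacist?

231

With no constraint there are C(10,5) = 252 possible selections.
Selections missing a whole group: no technicians → C(3,5) = 0; no pharmacists → C(7,5) = 21.
Both groups omitted at once is impossible, so 252 − 21 = 231.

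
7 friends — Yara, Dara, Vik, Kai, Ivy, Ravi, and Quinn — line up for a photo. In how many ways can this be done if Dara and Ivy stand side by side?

Glue Dara and Ivy into one block (2 internal orders), leaving 6 units to arrange in a row.
That gives 2 × 6! = 2 × 720 = 1440.

1440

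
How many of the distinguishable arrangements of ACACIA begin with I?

Fix I in the first position and arrange the remaining 5 letters.
Those 5 letters have A appearing 3 times and C appearing twice, giving (5)!/(3!·2!) = 10.

10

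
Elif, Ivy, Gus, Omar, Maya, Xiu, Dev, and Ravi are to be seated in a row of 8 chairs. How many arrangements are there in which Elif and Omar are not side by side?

Of the 8! = 40320 arrangements, those with Elif and Omar adjacent number 2 × 7! = 10080 (treat the pair as a block with 2 internal orders).
So 40320 − 10080 = 30240 arrangements keep them apart.

30240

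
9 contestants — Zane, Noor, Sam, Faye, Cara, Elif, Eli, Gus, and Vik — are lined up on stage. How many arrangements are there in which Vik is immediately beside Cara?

80640

Treat {Vik, Cara} as a single unit. There are 8 units to order, and the pair itself can be ordered 2 ways.
That gives 2 × 8! = 2 × 40320 = 80640.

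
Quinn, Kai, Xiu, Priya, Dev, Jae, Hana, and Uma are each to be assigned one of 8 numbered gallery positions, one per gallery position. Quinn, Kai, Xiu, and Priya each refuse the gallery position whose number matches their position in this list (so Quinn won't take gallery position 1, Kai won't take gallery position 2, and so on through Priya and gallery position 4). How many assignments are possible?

24024

Let Aᵢ (for 1 ≤ i ≤ 4) be the placements that put person i in their forbidden gallery position. Any j of these fix j positions, leaving (8−j)! ways to fill the rest, and there are C(4,j) ways to pick which j.
By inclusion–exclusion, the number of valid placements is Σ_{j=0}^{4} (−1)^j C(4,j)·(8−j)!.
Computing: 40320 − 20160 + 4320 − 480 + 24 = 24024.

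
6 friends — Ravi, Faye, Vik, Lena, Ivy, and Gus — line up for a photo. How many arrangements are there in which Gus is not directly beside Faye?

Of the 6! = 720 arrangements, those with Gus and Faye adjacent number 2 × 5! = 240 (treat the pair as a block with 2 internal orders).
So 720 − 240 = 480 arrangements keep them apart.

480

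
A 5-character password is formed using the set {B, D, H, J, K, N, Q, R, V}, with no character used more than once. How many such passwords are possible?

15120

With no repetition, fill the 5 characters in order: 9 choices, then 8, down to 5.
9 × 8 × 7 × 6 × 5 = 15120.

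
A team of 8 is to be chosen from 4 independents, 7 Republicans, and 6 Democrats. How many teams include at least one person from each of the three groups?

22813

Total 8-person selections from all 17: C(17,8) = 24310.
Selections missing a whole group: no independents → C(13,8) = 1287; no Republicans → C(10,8) = 45; no Democrats → C(11,8) = 165.
Add back selections omitting two groups (i.e. drawn from a single group): C(4,8) + C(7,8) + C(6,8) = 0.
By inclusion–exclusion: 24310 − 1497 + 0 = 22813.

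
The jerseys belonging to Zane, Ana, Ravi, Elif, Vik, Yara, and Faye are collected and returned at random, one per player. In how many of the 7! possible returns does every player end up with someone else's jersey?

Let Aᵢ be the assignments in which player i gets their old jersey. We want the size of the complement of A₁∪…∪A_7.
By inclusion–exclusion this is Σ_{j=0}^{7} (−1)^j C(7,j)·(7−j)!.
Computing: 5040 − 5040 + 2520 − 840 + 210 − 42 + 7 − 1 = 1854.

1854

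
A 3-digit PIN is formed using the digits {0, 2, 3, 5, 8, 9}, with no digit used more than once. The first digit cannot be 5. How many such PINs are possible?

The first digit has 6−1 = 5 choices (anything except 5).
The remaining 2 digits are filled from the other 5 symbols without repetition: 5 × 4 = 20.
Total: 5 × 20 = 100.

100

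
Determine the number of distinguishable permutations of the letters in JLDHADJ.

1260

JLDHADJ has 7 letters with D appearing twice and J appearing twice.
Dividing 7! = 5040 by 2!·2! = 4 for the repeated letters gives 1260.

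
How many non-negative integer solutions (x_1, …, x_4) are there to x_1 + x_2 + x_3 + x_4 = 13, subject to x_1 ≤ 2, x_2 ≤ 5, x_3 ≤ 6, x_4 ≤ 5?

By stars and bars, unrestricted non-negative solutions to x_1+…+x_4 = 13 number C(13+3,3) = 560.
Subtract solutions that violate a single cap (substitute x_i' = x_i − (cap_i+1)): x_1 ≥ 3 gives C(13,3) = 286; x_2 ≥ 6 gives C(10,3) = 120; x_3 ≥ 7 gives C(9,3) = 84; x_4 ≥ 6 gives C(10,3) = 120. Together 610.
Add back pairs where two caps are both exceeded: 35 + 20 + 35 + 1 + 4 + 1 = 96.
By inclusion–exclusion the count is 560 − 610 + 96 = 46.

46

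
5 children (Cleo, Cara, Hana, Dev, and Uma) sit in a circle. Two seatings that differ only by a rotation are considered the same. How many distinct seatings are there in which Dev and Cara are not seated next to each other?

12

All circular seatings of 5 people number (4)! = 24.
Those with Dev next to Cara: fuse the pair into one unit and seat 4 units around a circle — 2·(3)! = 12.
Subtracting, 24 − 12 = 12.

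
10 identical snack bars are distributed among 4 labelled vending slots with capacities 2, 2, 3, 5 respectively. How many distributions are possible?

Without the upper bounds there are C(13,3) = 286 ways to split 10 among 4 vending slots.
Subtract solutions that violate a single cap (substitute x_i' = x_i − (cap_i+1)): x_1 ≥ 3 gives C(10,3) = 120; x_2 ≥ 3 gives C(10,3) = 120; x_3 ≥ 4 gives C(9,3) = 84; x_4 ≥ 6 gives C(7,3) = 35. Together 359.
Add back pairs where two caps are both exceeded: 35 + 20 + 4 + 20 + 4 + 1 = 84.
Subtract triples: 1 + 0 + 0 + 0 = 1.
By inclusion–exclusion the count is 286 − 359 + 84 − 1 = 10.

10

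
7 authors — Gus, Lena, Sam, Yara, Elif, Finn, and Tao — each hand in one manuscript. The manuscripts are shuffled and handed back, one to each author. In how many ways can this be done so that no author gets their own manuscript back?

1854

This is the derangement count D_7: permutations of 7 items with no fixed point.
By inclusion–exclusion this is Σ_{j=0}^{7} (−1)^j C(7,j)·(7−j)!.
Computing: 5040 − 5040 + 2520 − 840 + 210 − 42 + 7 − 1 = 1854.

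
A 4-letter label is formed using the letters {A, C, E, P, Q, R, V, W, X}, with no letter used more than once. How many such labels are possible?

Choose and order 4 of the 9 symbols: the first letter has 9 options, the next 8, then 7, 6.
9 × 8 × 7 × 6 = 3024.

3024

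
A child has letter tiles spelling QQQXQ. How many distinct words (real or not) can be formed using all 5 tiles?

5

Letter multiplicities in QQQXQ: Q×4, X×1.
The number of distinct arrangements is 5!/(4!) = 120/24 = 5.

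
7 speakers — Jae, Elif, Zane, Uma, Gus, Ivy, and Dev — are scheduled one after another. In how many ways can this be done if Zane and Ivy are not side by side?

3600

There are 7! = 5040 arrangements in all. If Zane and Ivy are adjacent, merging them into one block gives 2·(6)! = 1440 arrangements.
So 5040 − 1440 = 3600 arrangements keep them apart.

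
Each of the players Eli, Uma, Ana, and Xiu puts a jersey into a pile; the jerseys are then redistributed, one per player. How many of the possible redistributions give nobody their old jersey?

Let Aᵢ be the assignments in which player i gets their old jersey. We want the size of the complement of A₁∪…∪A_4.
By inclusion–exclusion this is Σ_{j=0}^{4} (−1)^j C(4,j)·(4−j)!.
Computing: 24 − 24 + 12 − 4 + 1 = 9.

9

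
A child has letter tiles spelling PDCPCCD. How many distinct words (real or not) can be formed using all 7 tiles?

The 7 letters of PDCPCCD have repeats: C appearing 3 times, D appearing twice, and P appearing twice.
The number of distinct arrangements is 7!/(3!·2!·2!) = 5040/24 = 210.

210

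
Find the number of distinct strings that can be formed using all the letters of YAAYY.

YAAYY has 5 letters with A appearing twice and Y appearing 3 times.
The number of distinct arrangements is 5!/(3!·2!) = 120/12 = 10.

10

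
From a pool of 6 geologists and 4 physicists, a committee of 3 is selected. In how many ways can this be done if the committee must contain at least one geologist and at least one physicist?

96

With no constraint there are C(10,3) = 120 possible selections.
Subtract selections that omit an entire group: no geologists → C(4,3) = 4; no physicists → C(6,3) = 20.
Both groups omitted at once is impossible, so 120 − 24 = 96.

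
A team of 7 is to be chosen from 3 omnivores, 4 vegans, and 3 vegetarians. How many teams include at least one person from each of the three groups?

Total 7-person selections from all 10: C(10,7) = 120.
Subtract selections that omit an entire group: no omnivores → C(7,7) = 1; no vegans → C(6,7) = 0; no vegetarians → C(7,7) = 1.
Add back selections omitting two groups (i.e. drawn from a single group): C(3,7) + C(4,7) + C(3,7) = 0.
By inclusion–exclusion: 120 − 2 + 0 = 118.

118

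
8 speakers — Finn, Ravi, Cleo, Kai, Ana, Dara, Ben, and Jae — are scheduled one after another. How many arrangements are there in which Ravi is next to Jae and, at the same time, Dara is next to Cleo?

2880

Treat {Ravi,Jae} as one block (2 orders) and {Dara,Cleo} as another (2 orders).
That leaves 6 units to arrange: 2 × 2 × 6! = 4 × 720 = 2880.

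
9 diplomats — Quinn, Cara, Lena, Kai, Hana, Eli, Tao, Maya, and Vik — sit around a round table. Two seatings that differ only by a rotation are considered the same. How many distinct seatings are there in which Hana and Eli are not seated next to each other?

Without the restriction there are (8)! = 40320 seatings.
Seatings with Hana beside Eli: treat them as a block with 2 internal orders, giving 2 × (7)! = 10080.
Subtracting, 40320 − 10080 = 30240.

30240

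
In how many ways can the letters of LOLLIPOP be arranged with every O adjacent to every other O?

420

Treat the 2 copies of O as a single block. The multiset to arrange is then {OO, I, L, L, L, P, P}, 7 items in all.
That gives (7)!/(3!·2!) = 420 arrangements.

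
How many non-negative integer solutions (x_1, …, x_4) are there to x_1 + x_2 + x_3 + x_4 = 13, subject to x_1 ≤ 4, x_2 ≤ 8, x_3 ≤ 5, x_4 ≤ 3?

By stars and bars, unrestricted non-negative solutions to x_1+…+x_4 = 13 number C(13+3,3) = 560.
Subtract solutions that violate a single cap (substitute x_i' = x_i − (cap_i+1)): x_1 ≥ 5 gives C(11,3) = 165; x_2 ≥ 9 gives C(7,3) = 35; x_3 ≥ 6 gives C(10,3) = 120; x_4 ≥ 4 gives C(12,3) = 220. Together 540.
Add back pairs where two caps are both exceeded: 0 + 10 + 35 + 0 + 1 + 20 = 66.
By inclusion–exclusion the count is 560 − 540 + 66 = 86.

86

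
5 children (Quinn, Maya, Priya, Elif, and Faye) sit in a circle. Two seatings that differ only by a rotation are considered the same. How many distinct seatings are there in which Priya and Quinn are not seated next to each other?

12

All circular seatings of 5 people number (4)! = 24.
Those with Priya next to Quinn: fuse the pair into one unit and seat 4 units around a circle — 2·(3)! = 12.
Subtracting, 24 − 12 = 12.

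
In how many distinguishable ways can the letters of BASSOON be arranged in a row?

1260

The 7 letters of BASSOON have repeats: O appearing twice and S appearing twice.
The number of distinct arrangements is 7!/(2!·2!) = 5040/4 = 1260.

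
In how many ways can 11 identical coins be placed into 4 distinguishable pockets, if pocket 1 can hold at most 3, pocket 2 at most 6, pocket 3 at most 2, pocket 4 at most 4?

30

Without the upper bounds there are C(14,3) = 364 ways to split 11 among 4 pockets.
Subtract solutions that violate a single cap (substitute x_i' = x_i − (cap_i+1)): x_1 ≥ 4 gives C(10,3) = 120; x_2 ≥ 7 gives C(7,3) = 35; x_3 ≥ 3 gives C(11,3) = 165; x_4 ≥ 5 gives C(9,3) = 84. Together 404.
Add back pairs where two caps are both exceeded: 1 + 35 + 10 + 4 + 0 + 20 = 70.
By inclusion–exclusion the count is 364 − 404 + 70 = 30.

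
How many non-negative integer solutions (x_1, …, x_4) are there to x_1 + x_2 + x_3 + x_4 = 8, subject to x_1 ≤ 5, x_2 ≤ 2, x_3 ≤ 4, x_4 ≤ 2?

35

Without the upper bounds there are C(11,3) = 165 ways to split 8 among 4 variables.
Subtract solutions that violate a single cap (substitute x_i' = x_i − (cap_i+1)): x_1 ≥ 6 gives C(5,3) = 10; x_2 ≥ 3 gives C(8,3) = 56; x_3 ≥ 5 gives C(6,3) = 20; x_4 ≥ 3 gives C(8,3) = 56. Together 142.
Add back pairs where two caps are both exceeded: 0 + 0 + 0 + 1 + 10 + 1 = 12.
By inclusion–exclusion the count is 165 − 142 + 12 = 35.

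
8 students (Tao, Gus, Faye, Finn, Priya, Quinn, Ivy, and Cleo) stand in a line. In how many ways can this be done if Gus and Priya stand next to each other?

10080

Place the 6 others and the Gus-Priya pair as 7 objects in a line; the pair has 2 internal arrangements.
So the count is 2·(7)! = 10080.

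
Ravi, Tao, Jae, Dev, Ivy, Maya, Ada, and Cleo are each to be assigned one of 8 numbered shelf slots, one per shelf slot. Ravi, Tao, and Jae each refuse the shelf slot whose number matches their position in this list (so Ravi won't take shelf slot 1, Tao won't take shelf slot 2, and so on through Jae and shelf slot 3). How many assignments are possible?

27240

Let Aᵢ (for i ∈ {1, 2, 3}) be the placements that put person i in their forbidden shelf slot. Any j of these fix j positions, leaving (8−j)! ways to fill the rest, and there are C(3,j) ways to pick which j.
By inclusion–exclusion, the number of valid placements is Σ_{j=0}^{3} (−1)^j C(3,j)·(8−j)!.
Computing: 40320 − 15120 + 2160 − 120 = 27240.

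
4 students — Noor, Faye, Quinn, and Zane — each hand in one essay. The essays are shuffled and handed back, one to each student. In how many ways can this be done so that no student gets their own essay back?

9

Count assignments avoiding every fixed point. For any j of the 4 students fixed to their own essay, the other 4−j can be arranged in (4−j)! ways.
By inclusion–exclusion this is Σ_{j=0}^{4} (−1)^j C(4,j)·(4−j)!.
Computing: 24 − 24 + 12 − 4 + 1 = 9.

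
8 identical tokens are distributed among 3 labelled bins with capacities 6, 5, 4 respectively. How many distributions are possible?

Without the upper bounds there are C(10,2) = 45 ways to split 8 among 3 bins.
Subtract solutions that violate a single cap (substitute x_i' = x_i − (cap_i+1)): x_1 ≥ 7 gives C(3,2) = 3; x_2 ≥ 6 gives C(4,2) = 6; x_3 ≥ 5 gives C(5,2) = 10. Together 19.
No two caps can be exceeded simultaneously, so the pair terms are all 0.
By inclusion–exclusion the count is 45 − 19 + 0 = 26.

26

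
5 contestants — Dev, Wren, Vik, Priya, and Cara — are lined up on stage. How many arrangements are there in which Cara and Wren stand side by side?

48

Place the 3 others and the Cara-Wren pair as 4 objects in a line; the pair has 2 internal arrangements.
So the count is 2·(4)! = 48.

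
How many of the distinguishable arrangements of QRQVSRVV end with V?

630

Fix V in the last position and arrange the remaining 7 letters.
Those 7 letters have Q appearing twice, R appearing twice, and V appearing twice, giving (7)!/(2!·2!·2!) = 630.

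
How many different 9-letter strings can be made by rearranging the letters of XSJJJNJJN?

XSJJJNJJN has 9 letters with J appearing 5 times and N appearing twice.
So there are 9! / (5!·2!) = 1512 distinguishable arrangements.

1512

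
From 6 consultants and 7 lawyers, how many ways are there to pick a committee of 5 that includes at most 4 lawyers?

Split by how many lawyers are chosen (0 through 4).
Sum: C(7,0)·C(6,5) + C(7,1)·C(6,4) + C(7,2)·C(6,3) + C(7,3)·C(6,2) + C(7,4)·C(6,1) = 6 + 105 + 420 + 525 + 210 = 1266.

1266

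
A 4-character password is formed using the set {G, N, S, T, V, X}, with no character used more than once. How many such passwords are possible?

360

Choose and order 4 of the 6 symbols: the first character has 6 options, the next 5, then 4, 3.
That product is 6 × 5 × 4 × 3 = 360.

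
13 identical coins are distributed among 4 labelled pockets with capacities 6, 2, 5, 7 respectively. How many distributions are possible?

By stars and bars, unrestricted non-negative solutions to x_1+…+x_4 = 13 number C(13+3,3) = 560.
Subtract solutions that violate a single cap (substitute x_i' = x_i − (cap_i+1)): x_1 ≥ 7 gives C(9,3) = 84; x_2 ≥ 3 gives C(13,3) = 286; x_3 ≥ 6 gives C(10,3) = 120; x_4 ≥ 8 gives C(8,3) = 56. Together 546.
Add back pairs where two caps are both exceeded: 20 + 1 + 0 + 35 + 10 + 0 = 66.
By inclusion–exclusion the count is 560 − 546 + 66 = 80.

80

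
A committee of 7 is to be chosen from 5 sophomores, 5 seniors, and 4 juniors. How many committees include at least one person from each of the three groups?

3240

Total 7-person selections from all 14: C(14,7) = 3432.
Subtract selections that omit an entire group: no sophomores → C(9,7) = 36; no seniors → C(9,7) = 36; no juniors → C(10,7) = 120.
Add back selections omitting two groups (i.e. drawn from a single group): C(5,7) + C(5,7) + C(4,7) = 0.
By inclusion–exclusion: 3432 − 192 + 0 = 3240.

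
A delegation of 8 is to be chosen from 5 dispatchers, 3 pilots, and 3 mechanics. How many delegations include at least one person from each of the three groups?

Total 8-person selections from all 11: C(11,8) = 165.
Selections missing a whole group: no dispatchers → C(6,8) = 0; no pilots → C(8,8) = 1; no mechanics → C(8,8) = 1.
Add back selections omitting two groups (i.e. drawn from a single group): C(5,8) + C(3,8) + C(3,8) = 0.
By inclusion–exclusion: 165 − 2 + 0 = 163.

163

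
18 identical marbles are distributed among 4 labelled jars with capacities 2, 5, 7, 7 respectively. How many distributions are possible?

Without the upper bounds there are C(21,3) = 1330 ways to split 18 among 4 jars.
Subtract solutions that violate a single cap (substitute x_i' = x_i − (cap_i+1)): x_1 ≥ 3 gives C(18,3) = 816; x_2 ≥ 6 gives C(15,3) = 455; x_3 ≥ 8 gives C(13,3) = 286; x_4 ≥ 8 gives C(13,3) = 286. Together 1843.
Add back pairs where two caps are both exceeded: 220 + 120 + 120 + 35 + 35 + 10 = 540.
Subtract triples: 4 + 4 + 0 + 0 = 8.
By inclusion–exclusion the count is 1330 − 1843 + 540 − 8 = 19.

19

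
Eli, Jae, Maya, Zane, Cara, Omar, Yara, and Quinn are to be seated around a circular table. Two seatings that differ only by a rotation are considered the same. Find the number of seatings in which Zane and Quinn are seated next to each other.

Treat {Zane, Quinn} as one unit (2 internal orders) and seat the resulting 7 units around the table: (6)! circular arrangements.
So 2 × (6)! = 2 × 720 = 1440.

1440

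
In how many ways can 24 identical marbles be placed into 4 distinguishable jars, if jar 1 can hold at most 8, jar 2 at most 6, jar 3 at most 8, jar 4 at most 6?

35

By stars and bars, unrestricted non-negative solutions to x_1+…+x_4 = 24 number C(24+3,3) = 2925.
Subtract solutions that violate a single cap (substitute x_i' = x_i − (cap_i+1)): x_1 ≥ 9 gives C(18,3) = 816; x_2 ≥ 7 gives C(20,3) = 1140; x_3 ≥ 9 gives C(18,3) = 816; x_4 ≥ 7 gives C(20,3) = 1140. Together 3912.
Add back pairs where two caps are both exceeded: 165 + 84 + 165 + 165 + 286 + 165 = 1030.
Subtract triples: 0 + 4 + 0 + 4 = 8.
By inclusion–exclusion the count is 2925 − 3912 + 1030 − 8 = 35.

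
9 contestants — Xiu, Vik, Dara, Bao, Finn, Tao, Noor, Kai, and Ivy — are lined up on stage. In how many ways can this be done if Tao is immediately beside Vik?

Glue Tao and Vik into one block (2 internal orders), leaving 8 units to arrange in a row.
So the count is 2·(8)! = 80640.

80640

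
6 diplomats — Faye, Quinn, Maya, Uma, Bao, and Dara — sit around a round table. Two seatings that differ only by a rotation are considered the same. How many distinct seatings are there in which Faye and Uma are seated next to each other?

Glue Faye and Uma into a block (2 internal orders). Seating 5 units around a circle gives (4)! arrangements.
So 2 × (4)! = 2 × 24 = 48.

48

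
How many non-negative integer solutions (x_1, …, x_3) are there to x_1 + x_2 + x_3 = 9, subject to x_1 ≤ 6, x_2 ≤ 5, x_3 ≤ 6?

33

Without the upper bounds there are C(11,2) = 55 ways to split 9 among 3 variables.
Subtract solutions that violate a single cap (substitute x_i' = x_i − (cap_i+1)): x_1 ≥ 7 gives C(4,2) = 6; x_2 ≥ 6 gives C(5,2) = 10; x_3 ≥ 7 gives C(4,2) = 6. Together 22.
No two caps can be exceeded simultaneously, so the pair terms are all 0.
By inclusion–exclusion the count is 55 − 22 + 0 = 33.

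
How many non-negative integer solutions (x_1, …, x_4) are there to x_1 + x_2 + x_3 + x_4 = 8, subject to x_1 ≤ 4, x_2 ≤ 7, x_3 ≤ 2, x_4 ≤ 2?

Ignoring the caps, the number of non-negative solutions to x_1+…+x_4 = 8 is C(11,3) = 165.
Subtract solutions that violate a single cap (substitute x_i' = x_i − (cap_i+1)): x_1 ≥ 5 gives C(6,3) = 20; x_2 ≥ 8 gives C(3,3) = 1; x_3 ≥ 3 gives C(8,3) = 56; x_4 ≥ 3 gives C(8,3) = 56. Together 133.
Add back pairs where two caps are both exceeded: 0 + 1 + 1 + 0 + 0 + 10 = 12.
By inclusion–exclusion the count is 165 − 133 + 12 = 44.

44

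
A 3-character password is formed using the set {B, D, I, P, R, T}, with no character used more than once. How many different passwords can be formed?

120

This is a permutation of 3 out of 6: P(6,3) = 6!/3!.
That product is 6 × 5 × 4 = 120.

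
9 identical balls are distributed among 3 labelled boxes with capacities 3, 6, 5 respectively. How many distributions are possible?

By stars and bars, unrestricted non-negative solutions to x_1+…+x_3 = 9 number C(9+2,2) = 55.
Subtract solutions that violate a single cap (substitute x_i' = x_i − (cap_i+1)): x_1 ≥ 4 gives C(7,2) = 21; x_2 ≥ 7 gives C(4,2) = 6; x_3 ≥ 6 gives C(5,2) = 10. Together 37.
No two caps can be exceeded simultaneously, so the pair terms are all 0.
By inclusion–exclusion the count is 55 − 37 + 0 = 18.

18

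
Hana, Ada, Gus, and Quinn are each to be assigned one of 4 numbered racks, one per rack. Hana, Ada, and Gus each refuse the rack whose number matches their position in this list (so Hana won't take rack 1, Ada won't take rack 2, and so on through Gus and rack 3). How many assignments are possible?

Let Aᵢ (for i ∈ {1, 2, 3}) be the placements that put person i in their forbidden rack. Any j of these fix j positions, leaving (4−j)! ways to fill the rest, and there are C(3,j) ways to pick which j.
By inclusion–exclusion, the number of valid placements is Σ_{j=0}^{3} (−1)^j C(3,j)·(4−j)!.
Computing: 24 − 18 + 6 − 1 = 11.

11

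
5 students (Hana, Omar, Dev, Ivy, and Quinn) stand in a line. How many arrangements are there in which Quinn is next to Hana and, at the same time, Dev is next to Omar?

Treat {Quinn,Hana} as one block (2 orders) and {Dev,Omar} as another (2 orders).
That leaves 3 units to arrange: 2 × 2 × 3! = 4 × 6 = 24.

24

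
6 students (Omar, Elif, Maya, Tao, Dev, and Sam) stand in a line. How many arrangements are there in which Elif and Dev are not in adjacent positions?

There are 6! = 720 arrangements in all. If Elif and Dev are adjacent, merging them into one block gives 2·(5)! = 240 arrangements.
Complementary counting: 720 − 240 = 480.

480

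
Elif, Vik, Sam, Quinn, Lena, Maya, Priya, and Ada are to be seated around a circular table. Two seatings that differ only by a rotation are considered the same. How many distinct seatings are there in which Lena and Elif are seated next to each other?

1440

Glue Lena and Elif into a block (2 internal orders). Seating 7 units around a circle gives (6)! arrangements.
So 2 × (6)! = 2 × 720 = 1440.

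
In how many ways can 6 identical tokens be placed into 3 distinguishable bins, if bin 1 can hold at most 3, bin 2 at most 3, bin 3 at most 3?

Ignoring the caps, the number of non-negative solutions to x_1+…+x_3 = 6 is C(8,2) = 28.
Subtract solutions that violate a single cap (substitute x_i' = x_i − (cap_i+1)): x_1 ≥ 4 gives C(4,2) = 6; x_2 ≥ 4 gives C(4,2) = 6; x_3 ≥ 4 gives C(4,2) = 6. Together 18.
No two caps can be exceeded simultaneously, so the pair terms are all 0.
By inclusion–exclusion the count is 28 − 18 + 0 = 10.

10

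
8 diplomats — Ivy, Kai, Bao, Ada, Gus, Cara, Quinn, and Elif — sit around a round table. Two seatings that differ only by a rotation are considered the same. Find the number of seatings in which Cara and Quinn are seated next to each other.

1440

Glue Cara and Quinn into a block (2 internal orders). Seating 7 units around a circle gives (6)! arrangements.
So 2 × (6)! = 2 × 720 = 1440.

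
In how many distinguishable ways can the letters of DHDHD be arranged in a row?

Letter multiplicities in DHDHD: D×3, H×2.
The number of distinct arrangements is 5!/(3!·2!) = 120/12 = 10.

10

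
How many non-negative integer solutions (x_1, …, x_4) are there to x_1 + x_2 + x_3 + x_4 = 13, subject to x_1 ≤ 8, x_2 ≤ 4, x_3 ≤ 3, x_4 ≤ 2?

Ignoring the caps, the number of non-negative solutions to x_1+…+x_4 = 13 is C(16,3) = 560.
Subtract solutions that violate a single cap (substitute x_i' = x_i − (cap_i+1)): x_1 ≥ 9 gives C(7,3) = 35; x_2 ≥ 5 gives C(11,3) = 165; x_3 ≥ 4 gives C(12,3) = 220; x_4 ≥ 3 gives C(13,3) = 286. Together 706.
Add back pairs where two caps are both exceeded: 0 + 1 + 4 + 35 + 56 + 84 = 180.
Subtract triples: 0 + 0 + 0 + 4 = 4.
By inclusion–exclusion the count is 560 − 706 + 180 − 4 = 30.

30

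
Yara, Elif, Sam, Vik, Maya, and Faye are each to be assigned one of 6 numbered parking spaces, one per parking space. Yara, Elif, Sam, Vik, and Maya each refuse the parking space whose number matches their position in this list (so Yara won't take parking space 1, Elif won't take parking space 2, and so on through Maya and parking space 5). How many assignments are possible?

309

Let Aᵢ (for 1 ≤ i ≤ 5) be the placements that put person i in their forbidden parking space. Any j of these fix j positions, leaving (6−j)! ways to fill the rest, and there are C(5,j) ways to pick which j.
By inclusion–exclusion, the number of valid placements is Σ_{j=0}^{5} (−1)^j C(5,j)·(6−j)!.
Computing: 720 − 600 + 240 − 60 + 10 − 1 = 309.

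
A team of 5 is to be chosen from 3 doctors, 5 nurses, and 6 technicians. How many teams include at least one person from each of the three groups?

Unrestricted: C(14,5) = 2002 ways to pick any 5 of the 14.
Subtract selections that omit an entire group: no doctors → C(11,5) = 462; no nurses → C(9,5) = 126; no technicians → C(8,5) = 56.
Add back selections omitting two groups (i.e. drawn from a single group): C(3,5) + C(5,5) + C(6,5) = 7.
By inclusion–exclusion: 2002 − 644 + 7 = 1365.

1365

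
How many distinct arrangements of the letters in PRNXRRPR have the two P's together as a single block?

Treat the 2 copies of P as a single block. The multiset to arrange is then {PP, N, R, R, R, R, X}, 7 items in all.
That gives (7)!/(4!) = 210 arrangements.

210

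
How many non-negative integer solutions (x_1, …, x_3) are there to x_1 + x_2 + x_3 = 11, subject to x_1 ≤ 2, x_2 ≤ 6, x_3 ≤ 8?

Ignoring the caps, the number of non-negative solutions to x_1+…+x_3 = 11 is C(13,2) = 78.
Subtract solutions that violate a single cap (substitute x_i' = x_i − (cap_i+1)): x_1 ≥ 3 gives C(10,2) = 45; x_2 ≥ 7 gives C(6,2) = 15; x_3 ≥ 9 gives C(4,2) = 6. Together 66.
Add back pairs where two caps are both exceeded: 3 + 0 + 0 = 3.
By inclusion–exclusion the count is 78 − 66 + 3 = 15.

15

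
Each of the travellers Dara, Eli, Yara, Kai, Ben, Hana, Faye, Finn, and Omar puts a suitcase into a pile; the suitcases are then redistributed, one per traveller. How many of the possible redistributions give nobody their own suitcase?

Let Aᵢ be the assignments in which traveller i gets their own suitcase. We want the size of the complement of A₁∪…∪A_9.
By inclusion–exclusion this is Σ_{j=0}^{9} (−1)^j C(9,j)·(9−j)!.
Computing: 362880 − 362880 + 181440 − 60480 + 15120 − 3024 + 504 − 72 + 9 − 1 = 133496.

133496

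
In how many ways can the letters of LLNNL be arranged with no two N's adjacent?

There are 5!/(3!·2!) = 10 arrangements of LLNNL in total.
If the two N's are adjacent, glue them into one block, leaving 4 items to arrange: (4)!/(3!) = 4 ways.
Subtracting, 10 − 4 = 6 arrangements keep the N's apart.

6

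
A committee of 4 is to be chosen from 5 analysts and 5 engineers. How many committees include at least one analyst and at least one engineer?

200

Unrestricted: C(10,4) = 210 ways to pick any 4 of the 10.
Selections missing a whole group: no analysts → C(5,4) = 5; no engineers → C(5,4) = 5.
Both groups omitted at once is impossible, so 210 − 10 = 200.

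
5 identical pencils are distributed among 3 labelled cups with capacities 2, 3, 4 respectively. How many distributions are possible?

11

Ignoring the caps, the number of non-negative solutions to x_1+…+x_3 = 5 is C(7,2) = 21.
Subtract solutions that violate a single cap (substitute x_i' = x_i − (cap_i+1)): x_1 ≥ 3 gives C(4,2) = 6; x_2 ≥ 4 gives C(3,2) = 3; x_3 ≥ 5 gives C(2,2) = 1. Together 10.
No two caps can be exceeded simultaneously, so the pair terms are all 0.
By inclusion–exclusion the count is 21 − 10 + 0 = 11.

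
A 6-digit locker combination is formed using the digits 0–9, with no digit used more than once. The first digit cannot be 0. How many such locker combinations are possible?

The first digit has 10−1 = 9 choices (anything except 0).
The remaining 5 digits are filled from the other 9 symbols without repetition: 9 × 8 × 7 × 6 × 5 = 15120.
Total: 9 × 15120 = 136080.

136080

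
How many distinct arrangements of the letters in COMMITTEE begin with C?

5040

Fix C in the first position and arrange the remaining 8 letters.
Those 8 letters have E appearing twice, M appearing twice, and T appearing twice, giving (8)!/(2!·2!·2!) = 5040.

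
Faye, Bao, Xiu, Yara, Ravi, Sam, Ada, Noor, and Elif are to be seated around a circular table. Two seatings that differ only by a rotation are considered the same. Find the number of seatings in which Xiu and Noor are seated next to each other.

Glue Xiu and Noor into a block (2 internal orders). Seating 8 units around a circle gives (7)! arrangements.
So 2 × (7)! = 2 × 5040 = 10080.

10080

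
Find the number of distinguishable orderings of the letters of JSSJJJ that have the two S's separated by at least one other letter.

10

Total arrangements of JSSJJJ: 6!/(4!·2!) = 15.
Arrangements with the S's together: treat SS as one letter, giving (5)!/(4!) = 5.
Hence 15 − 5 = 10.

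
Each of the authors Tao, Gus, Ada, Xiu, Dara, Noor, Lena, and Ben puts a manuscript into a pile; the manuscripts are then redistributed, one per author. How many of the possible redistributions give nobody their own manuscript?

14833

This is the derangement count D_8: permutations of 8 items with no fixed point.
By inclusion–exclusion this is Σ_{j=0}^{8} (−1)^j C(8,j)·(8−j)!.
Computing: 40320 − 40320 + 20160 − 6720 + 1680 − 336 + 56 − 8 + 1 = 14833.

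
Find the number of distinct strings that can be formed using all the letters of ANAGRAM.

ANAGRAM has 7 letters with A appearing 3 times.
So there are 7! / (3!) = 840 distinguishable arrangements.

840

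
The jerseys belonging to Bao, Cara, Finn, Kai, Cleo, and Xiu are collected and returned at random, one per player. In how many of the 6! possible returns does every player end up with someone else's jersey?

265

Let Aᵢ be the assignments in which player i gets their old jersey. We want the size of the complement of A₁∪…∪A_6.
By inclusion–exclusion this is Σ_{j=0}^{6} (−1)^j C(6,j)·(6−j)!.
Computing: 720 − 720 + 360 − 120 + 30 − 6 + 1 = 265.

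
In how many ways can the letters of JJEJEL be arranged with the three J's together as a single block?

Treat the 3 copies of J as a single block. The multiset to arrange is then {JJJ, E, E, L}, 4 items in all.
That gives (4)!/(2!) = 12 arrangements.

12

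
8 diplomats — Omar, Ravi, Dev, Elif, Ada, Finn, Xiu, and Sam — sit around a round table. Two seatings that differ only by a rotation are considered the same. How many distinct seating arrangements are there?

Around a circle, 8 distinct people have 8!/8 = (7)! = 5040 rotationally distinct seatings.

5040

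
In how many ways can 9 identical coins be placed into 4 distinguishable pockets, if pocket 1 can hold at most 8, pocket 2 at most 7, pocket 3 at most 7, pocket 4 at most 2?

By stars and bars, unrestricted non-negative solutions to x_1+…+x_4 = 9 number C(9+3,3) = 220.
Subtract solutions that violate a single cap (substitute x_i' = x_i − (cap_i+1)): x_1 ≥ 9 gives C(3,3) = 1; x_2 ≥ 8 gives C(4,3) = 4; x_3 ≥ 8 gives C(4,3) = 4; x_4 ≥ 3 gives C(9,3) = 84. Together 93.
No two caps can be exceeded simultaneously, so the pair terms are all 0.
By inclusion–exclusion the count is 220 − 93 + 0 = 127.

127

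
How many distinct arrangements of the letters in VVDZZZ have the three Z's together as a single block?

Treat the 3 copies of Z as a single block. The multiset to arrange is then {ZZZ, D, V, V}, 4 items in all.
That gives (4)!/(2!) = 12 arrangements.

12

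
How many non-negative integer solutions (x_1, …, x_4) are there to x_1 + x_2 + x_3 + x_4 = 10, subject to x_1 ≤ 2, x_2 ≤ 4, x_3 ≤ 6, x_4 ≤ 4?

Ignoring the caps, the number of non-negative solutions to x_1+…+x_4 = 10 is C(13,3) = 286.
Subtract solutions that violate a single cap (substitute x_i' = x_i − (cap_i+1)): x_1 ≥ 3 gives C(10,3) = 120; x_2 ≥ 5 gives C(8,3) = 56; x_3 ≥ 7 gives C(6,3) = 20; x_4 ≥ 5 gives C(8,3) = 56. Together 252.
Add back pairs where two caps are both exceeded: 10 + 1 + 10 + 0 + 1 + 0 = 22.
By inclusion–exclusion the count is 286 − 252 + 22 = 56.

56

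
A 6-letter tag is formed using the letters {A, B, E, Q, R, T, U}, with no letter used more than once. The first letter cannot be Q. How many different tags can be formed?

The first letter has 7−1 = 6 choices (anything except Q).
The remaining 5 letters are filled from the other 6 symbols without repetition: 6 × 5 × 4 × 3 × 2 = 720.
Total: 6 × 720 = 4320.

4320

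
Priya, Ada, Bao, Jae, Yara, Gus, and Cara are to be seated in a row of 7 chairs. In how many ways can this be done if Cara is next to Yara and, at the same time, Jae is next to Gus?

Treat {Cara,Yara} as one block (2 orders) and {Jae,Gus} as another (2 orders).
That leaves 5 units to arrange: 2 × 2 × 5! = 4 × 120 = 480.

480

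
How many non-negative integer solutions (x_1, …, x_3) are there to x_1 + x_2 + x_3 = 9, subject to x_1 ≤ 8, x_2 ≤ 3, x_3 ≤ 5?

Ignoring the caps, the number of non-negative solutions to x_1+…+x_3 = 9 is C(11,2) = 55.
Subtract solutions that violate a single cap (substitute x_i' = x_i − (cap_i+1)): x_1 ≥ 9 gives C(2,2) = 1; x_2 ≥ 4 gives C(7,2) = 21; x_3 ≥ 6 gives C(5,2) = 10. Together 32.
No two caps can be exceeded simultaneously, so the pair terms are all 0.
By inclusion–exclusion the count is 55 − 32 + 0 = 23.

23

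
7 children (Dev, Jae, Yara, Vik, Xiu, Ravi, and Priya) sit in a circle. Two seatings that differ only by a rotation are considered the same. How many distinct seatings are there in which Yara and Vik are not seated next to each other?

Without the restriction there are (6)! = 720 seatings.
Seatings with Yara beside Vik: treat them as a block with 2 internal orders, giving 2 × (5)! = 240.
Subtracting, 720 − 240 = 480.

480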